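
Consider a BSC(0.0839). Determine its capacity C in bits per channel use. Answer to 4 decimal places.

0.5842 bits

Binary symmetric channel: C = 1 − h₂(ε) where h₂ is the binary entropy function.
h₂(0.0839) = −0.0839·log₂0.0839 − 0.9161·log₂0.9161 = 0.4158.
C = 1 − 0.4158 = 0.5842 bits per channel use.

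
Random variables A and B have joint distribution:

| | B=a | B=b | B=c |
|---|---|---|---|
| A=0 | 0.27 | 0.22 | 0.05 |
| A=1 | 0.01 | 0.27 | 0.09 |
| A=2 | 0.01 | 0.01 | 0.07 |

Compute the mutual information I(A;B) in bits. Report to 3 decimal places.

Marginals: p(A) = (0.5400, 0.3700, 0.0900), p(B) = (0.2900, 0.5000, 0.2100).
I(A;B) = Σ p(x,y)·log₂[p(x,y)/(p(x)p(y))].
  (0,a): 0.27·log₂(1.7241) = 0.2122
  (0,b): 0.22·log₂(0.8148) = -0.0650
  (0,c): 0.05·log₂(0.4409) = -0.0591
  (1,a): 0.01·log₂(0.0932) = -0.0342
  (1,b): 0.27·log₂(1.4595) = 0.1473
  (1,c): 0.09·log₂(1.1583) = 0.0191
  (2,a): 0.01·log₂(0.3831) = -0.0138
  (2,b): 0.01·log₂(0.2222) = -0.0217
  (2,c): 0.07·log₂(3.7037) = 0.1322
Sum = 0.317 bits.

0.317 bits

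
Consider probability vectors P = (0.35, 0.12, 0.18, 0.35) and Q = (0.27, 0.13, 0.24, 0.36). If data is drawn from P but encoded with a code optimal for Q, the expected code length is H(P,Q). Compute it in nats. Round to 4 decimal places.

H(P,Q) = −Σ p·ln q.
  −0.35·ln(0.27) = 0.45827
  −0.12·ln(0.13) = 0.24483
  −0.18·ln(0.24) = 0.25688
  −0.35·ln(0.36) = 0.35758
H(P,Q) = 1.3176 nats.

1.3176 nats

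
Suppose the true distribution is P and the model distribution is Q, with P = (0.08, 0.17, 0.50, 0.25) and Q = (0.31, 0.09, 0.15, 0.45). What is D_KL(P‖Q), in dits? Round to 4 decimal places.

0.1975 dits

D(P‖Q) = Σ p·log₁₀(p/q).
  0.08·log₁₀(0.08/0.31) = -0.04706
  0.17·log₁₀(0.17/0.09) = 0.04696
  0.50·log₁₀(0.50/0.15) = 0.26144
  0.25·log₁₀(0.25/0.45) = -0.06382
D(P‖Q) = 0.1975 dits.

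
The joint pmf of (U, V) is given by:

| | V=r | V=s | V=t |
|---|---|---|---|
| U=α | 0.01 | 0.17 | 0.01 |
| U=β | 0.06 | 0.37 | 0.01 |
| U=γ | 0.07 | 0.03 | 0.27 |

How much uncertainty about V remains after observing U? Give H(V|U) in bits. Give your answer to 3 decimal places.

Chain rule: H(V|U) = H(U,V) − H(U).
Marginals: p(U) = (0.1900, 0.4400, 0.3700), p(V) = (0.1400, 0.5700, 0.2900).
H(U,V) = 2.3385 bits; H(U) = 1.5071 bits.
H(V|U) = 2.3385 − 1.5071 = 0.831 bits.

0.831 bits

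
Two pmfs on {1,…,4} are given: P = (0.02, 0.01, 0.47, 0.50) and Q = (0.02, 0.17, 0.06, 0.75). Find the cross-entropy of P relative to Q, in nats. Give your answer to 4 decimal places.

H(P,Q) = −Σ p·ln q.
  −0.02·ln(0.02) = 0.07824
  −0.01·ln(0.17) = 0.01772
  −0.47·ln(0.06) = 1.32230
  −0.50·ln(0.75) = 0.14384
H(P,Q) = 1.5621 nats.

1.5621 nats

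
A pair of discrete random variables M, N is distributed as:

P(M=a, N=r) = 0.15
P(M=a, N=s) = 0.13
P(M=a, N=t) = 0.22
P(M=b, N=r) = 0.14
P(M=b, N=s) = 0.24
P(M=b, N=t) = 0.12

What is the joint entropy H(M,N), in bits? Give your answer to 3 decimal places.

H(M,N) = −Σ p(x,y)·log₂ p(x,y) over all 6 cells.
  cell (a,r): −0.15·log₂0.15 = 0.4105
  cell (a,s): −0.13·log₂0.13 = 0.3826
  cell (a,t): −0.22·log₂0.22 = 0.4806
  cell (b,r): −0.14·log₂0.14 = 0.3971
  cell (b,s): −0.24·log₂0.24 = 0.4941
  cell (b,t): −0.12·log₂0.12 = 0.3671
Sum = 2.532 bits.

2.532 bits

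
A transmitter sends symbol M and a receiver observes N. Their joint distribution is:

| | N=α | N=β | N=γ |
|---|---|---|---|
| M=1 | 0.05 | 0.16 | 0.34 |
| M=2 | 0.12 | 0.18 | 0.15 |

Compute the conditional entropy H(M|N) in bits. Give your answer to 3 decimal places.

Marginals: p(M) = (0.5500, 0.4500), p(N) = (0.1700, 0.3400, 0.4900).
H(M|N) = Σ p(N) · H(M|N=·).
  N=α: p=0.1700, H(M|N=α) = 0.8740
  N=β: p=0.3400, H(M|N=β) = 0.9975
  N=γ: p=0.4900, H(M|N=γ) = 0.8886
Weighted sum = 0.923 bits.

0.923 bits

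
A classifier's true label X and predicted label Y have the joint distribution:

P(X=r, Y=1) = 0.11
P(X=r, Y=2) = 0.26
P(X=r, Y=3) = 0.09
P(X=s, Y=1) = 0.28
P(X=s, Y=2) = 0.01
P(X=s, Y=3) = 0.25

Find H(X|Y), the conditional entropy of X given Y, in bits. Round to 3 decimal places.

0.680 bits

Marginals: p(X) = (0.4600, 0.5400), p(Y) = (0.3900, 0.2700, 0.3400).
H(X|Y) = Σ p(Y) · H(X|Y=·).
  Y=1: p=0.3900, H(X|Y=1) = 0.8582
  Y=2: p=0.2700, H(X|Y=2) = 0.2285
  Y=3: p=0.3400, H(X|Y=3) = 0.8338
Weighted sum = 0.680 bits.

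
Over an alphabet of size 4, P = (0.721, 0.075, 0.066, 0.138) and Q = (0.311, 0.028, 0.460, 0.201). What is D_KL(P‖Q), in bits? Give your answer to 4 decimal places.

0.7215 bits

D(P‖Q) = Σ p·log₂(p/q).
  0.721·log₂(0.721/0.311) = 0.87463
  0.075·log₂(0.075/0.028) = 0.10661
  0.066·log₂(0.066/0.460) = -0.18487
  0.138·log₂(0.138/0.201) = -0.07487
D(P‖Q) = 0.7215 bits.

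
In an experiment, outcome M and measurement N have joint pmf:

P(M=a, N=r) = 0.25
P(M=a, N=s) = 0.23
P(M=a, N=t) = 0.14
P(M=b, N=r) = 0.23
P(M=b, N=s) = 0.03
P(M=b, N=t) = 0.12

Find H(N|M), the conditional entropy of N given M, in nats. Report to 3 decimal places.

Marginals: p(M) = (0.6200, 0.3800), p(N) = (0.4800, 0.2600, 0.2600).
H(N|M) = Σ p(M) · H(N|M=·).
  M=a: p=0.6200, H(N|M=a) = 1.0701
  M=b: p=0.3800, H(N|M=b) = 0.8683
Weighted sum = 0.993 nats.

0.993 nats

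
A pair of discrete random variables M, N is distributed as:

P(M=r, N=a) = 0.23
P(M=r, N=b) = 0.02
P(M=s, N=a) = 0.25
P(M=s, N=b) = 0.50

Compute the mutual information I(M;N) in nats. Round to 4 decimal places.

0.1453 nats

Marginals: p(M) = (0.2500, 0.7500), p(N) = (0.4800, 0.5200).
I(M;N) = Σ p(x,y)·ln[p(x,y)/(p(x)p(y))].
  (r,a): 0.23·ln(1.9167) = 0.14964
  (r,b): 0.02·ln(0.1538) = -0.03744
  (s,a): 0.25·ln(0.6944) = -0.09116
  (s,b): 0.50·ln(1.2821) = 0.12423
Sum = 0.1453 nats.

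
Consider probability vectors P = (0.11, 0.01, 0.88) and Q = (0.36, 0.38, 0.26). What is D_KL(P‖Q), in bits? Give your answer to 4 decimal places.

D(P‖Q) = Σ p·log₂(p/q).
  0.11·log₂(0.11/0.36) = -0.18815
  0.01·log₂(0.01/0.38) = -0.05248
  0.88·log₂(0.88/0.26) = 1.54791
D(P‖Q) = 1.3073 bits.

1.3073 bits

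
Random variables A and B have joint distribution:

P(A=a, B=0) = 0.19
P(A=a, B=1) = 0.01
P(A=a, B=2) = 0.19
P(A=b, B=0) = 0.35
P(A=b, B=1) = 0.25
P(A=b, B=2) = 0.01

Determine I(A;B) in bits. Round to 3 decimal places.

Marginals: p(A) = (0.3900, 0.6100), p(B) = (0.5400, 0.2600, 0.2000).
I(A;B) = Σ p(x,y)·log₂[p(x,y)/(p(x)p(y))].
  (a,0): 0.19·log₂(0.9022) = -0.0282
  (a,1): 0.01·log₂(0.0986) = -0.0334
  (a,2): 0.19·log₂(2.4359) = 0.2440
  (b,0): 0.35·log₂(1.0625) = 0.0306
  (b,1): 0.25·log₂(1.5763) = 0.1641
  (b,2): 0.01·log₂(0.0820) = -0.0361
Sum = 0.341 bits.

0.341 bits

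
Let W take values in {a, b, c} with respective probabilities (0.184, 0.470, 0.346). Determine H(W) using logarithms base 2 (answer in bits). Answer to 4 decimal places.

H(W) = −Σ p·log₂ p.
  −(0.184)·log₂(0.184) = 0.44937
  −(0.470)·log₂(0.470) = 0.51196
  −(0.346)·log₂(0.346) = 0.52978
Sum: 0.44937 + 0.51196 + 0.52978 = 1.4911 bits.

1.4911 bits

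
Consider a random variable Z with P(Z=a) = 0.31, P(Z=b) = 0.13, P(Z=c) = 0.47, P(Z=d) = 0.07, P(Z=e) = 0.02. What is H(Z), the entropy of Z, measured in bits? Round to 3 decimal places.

1.800 bits

H(Z) = −Σ p·log₂ p.
  −(0.31)·log₂(0.31) = 0.5238
  −(0.13)·log₂(0.13) = 0.3826
  −(0.47)·log₂(0.47) = 0.5120
  −(0.07)·log₂(0.07) = 0.2686
  −(0.02)·log₂(0.02) = 0.1129
Sum: 0.5238 + 0.3826 + 0.5120 + 0.2686 + 0.1129 = 1.800 bits.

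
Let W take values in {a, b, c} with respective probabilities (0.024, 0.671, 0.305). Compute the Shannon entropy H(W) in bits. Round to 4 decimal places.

1.0379 bits

H(W) = −Σ p·log₂ p.
  −(0.024)·log₂(0.024) = 0.12914
  −(0.671)·log₂(0.671) = 0.38624
  −(0.305)·log₂(0.305) = 0.52250
Sum: 0.12914 + 0.38624 + 0.52250 = 1.0379 bits.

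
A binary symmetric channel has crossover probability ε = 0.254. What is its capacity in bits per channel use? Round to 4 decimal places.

0.1824 bits

Binary symmetric channel: C = 1 − h₂(ε) where h₂ is the binary entropy function.
h₂(0.254) = −0.254·log₂0.254 − 0.746·log₂0.746 = 0.8176.
C = 1 − 0.8176 = 0.1824 bits per channel use.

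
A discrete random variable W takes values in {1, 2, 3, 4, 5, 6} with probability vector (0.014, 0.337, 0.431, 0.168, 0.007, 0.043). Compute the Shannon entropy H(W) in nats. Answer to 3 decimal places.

1.259 nats

H(W) = −Σ p·ln p.
  −(0.014)·ln(0.014) = 0.0598
  −(0.337)·ln(0.337) = 0.3665
  −(0.431)·ln(0.431) = 0.3627
  −(0.168)·ln(0.168) = 0.2997
  −(0.007)·ln(0.007) = 0.0347
  −(0.043)·ln(0.043) = 0.1353
Sum: 0.0598 + 0.3665 + 0.3627 + 0.2997 + 0.0347 + 0.1353 = 1.259 nats.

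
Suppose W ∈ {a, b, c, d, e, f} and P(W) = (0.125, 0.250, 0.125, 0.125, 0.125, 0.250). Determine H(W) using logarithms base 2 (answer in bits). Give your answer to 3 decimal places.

H(W) = −Σ p·log₂ p.
  −(0.125)·log₂(0.125) = 0.3750
  −(0.250)·log₂(0.250) = 0.5000
  −(0.125)·log₂(0.125) = 0.3750
  −(0.125)·log₂(0.125) = 0.3750
  −(0.125)·log₂(0.125) = 0.3750
  −(0.250)·log₂(0.250) = 0.5000
Sum: 0.3750 + 0.5000 + 0.3750 + 0.3750 + 0.3750 + 0.5000 = 2.500 bits.

2.500 bits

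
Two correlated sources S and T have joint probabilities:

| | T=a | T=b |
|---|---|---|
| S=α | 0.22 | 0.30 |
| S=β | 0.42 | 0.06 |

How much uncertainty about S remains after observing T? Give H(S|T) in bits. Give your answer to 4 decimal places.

Marginals: p(S) = (0.5200, 0.4800), p(T) = (0.6400, 0.3600).
H(S|T) = Σ p(T) · H(S|T=·).
  T=a: p=0.6400, H(S|T=a) = 0.9284
  T=b: p=0.3600, H(S|T=b) = 0.6500
Weighted sum = 0.8282 bits.

0.8282 bits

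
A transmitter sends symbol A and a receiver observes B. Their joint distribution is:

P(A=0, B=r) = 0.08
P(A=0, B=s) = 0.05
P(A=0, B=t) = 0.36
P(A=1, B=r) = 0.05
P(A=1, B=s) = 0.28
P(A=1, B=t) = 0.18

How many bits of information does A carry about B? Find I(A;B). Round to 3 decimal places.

0.176 bits

Marginals: p(A) = (0.4900, 0.5100), p(B) = (0.1300, 0.3300, 0.5400).
I(A;B) = Σ p(x,y)·log₂[p(x,y)/(p(x)p(y))].
  (0,r): 0.08·log₂(1.2559) = 0.0263
  (0,s): 0.05·log₂(0.3092) = -0.0847
  (0,t): 0.36·log₂(1.3605) = 0.1599
  (1,r): 0.05·log₂(0.7541) = -0.0204
  (1,s): 0.28·log₂(1.6637) = 0.2056
  (1,t): 0.18·log₂(0.6536) = -0.1104
Sum = 0.176 bits.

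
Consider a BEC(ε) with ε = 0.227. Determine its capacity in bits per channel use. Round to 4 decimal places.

Binary erasure channel: capacity C = 1 − ε.
C = 1 − 0.227 = 0.7730 bits per channel use.

0.7730 bits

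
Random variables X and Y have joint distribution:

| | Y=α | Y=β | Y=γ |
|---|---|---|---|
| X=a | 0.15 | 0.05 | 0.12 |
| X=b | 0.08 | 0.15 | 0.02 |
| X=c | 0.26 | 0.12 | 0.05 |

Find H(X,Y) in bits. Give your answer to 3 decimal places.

2.897 bits

H(X,Y) = −Σ p(x,y)·log₂ p(x,y) over all 9 cells.
  cell (a,α): −0.15·log₂0.15 = 0.4105
  cell (a,β): −0.05·log₂0.05 = 0.2161
  cell (a,γ): −0.12·log₂0.12 = 0.3671
  cell (b,α): −0.08·log₂0.08 = 0.2915
  cell (b,β): −0.15·log₂0.15 = 0.4105
  cell (b,γ): −0.02·log₂0.02 = 0.1129
  cell (c,α): −0.26·log₂0.26 = 0.5053
  cell (c,β): −0.12·log₂0.12 = 0.3671
  cell (c,γ): −0.05·log₂0.05 = 0.2161
Sum = 2.897 bits.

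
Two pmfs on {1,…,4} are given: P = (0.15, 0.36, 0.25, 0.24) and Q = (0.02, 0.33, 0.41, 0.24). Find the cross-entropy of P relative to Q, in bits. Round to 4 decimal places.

H(P,Q) = −Σ p·log₂ q.
  −0.15·log₂(0.02) = 0.84658
  −0.36·log₂(0.33) = 0.57581
  −0.25·log₂(0.41) = 0.32158
  −0.24·log₂(0.24) = 0.49413
H(P,Q) = 2.2381 bits.

2.2381 bits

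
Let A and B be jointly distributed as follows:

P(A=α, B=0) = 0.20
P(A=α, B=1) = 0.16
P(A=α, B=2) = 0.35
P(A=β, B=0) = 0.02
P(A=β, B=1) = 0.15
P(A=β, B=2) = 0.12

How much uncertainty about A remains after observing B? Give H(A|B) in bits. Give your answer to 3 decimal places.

0.792 bits

Chain rule: H(A|B) = H(A,B) − H(B).
Marginals: p(A) = (0.7100, 0.2900), p(B) = (0.2200, 0.3100, 0.4700).
H(A,B) = 2.3080 bits; H(B) = 1.5163 bits.
H(A|B) = 2.3080 − 1.5163 = 0.792 bits.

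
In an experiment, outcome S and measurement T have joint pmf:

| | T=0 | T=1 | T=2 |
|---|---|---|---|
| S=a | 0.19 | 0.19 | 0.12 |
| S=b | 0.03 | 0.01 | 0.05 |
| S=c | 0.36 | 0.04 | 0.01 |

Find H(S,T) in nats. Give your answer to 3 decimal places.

H(S,T) = −Σ p(x,y)·ln p(x,y) over all 9 cells.
  cell (a,0): −0.19·ln0.19 = 0.3155
  cell (a,1): −0.19·ln0.19 = 0.3155
  cell (a,2): −0.12·ln0.12 = 0.2544
  cell (b,0): −0.03·ln0.03 = 0.1052
  cell (b,1): −0.01·ln0.01 = 0.0461
  cell (b,2): −0.05·ln0.05 = 0.1498
  cell (c,0): −0.36·ln0.36 = 0.3678
  cell (c,1): −0.04·ln0.04 = 0.1288
  cell (c,2): −0.01·ln0.01 = 0.0461
Sum = 1.729 nats.

1.729 nats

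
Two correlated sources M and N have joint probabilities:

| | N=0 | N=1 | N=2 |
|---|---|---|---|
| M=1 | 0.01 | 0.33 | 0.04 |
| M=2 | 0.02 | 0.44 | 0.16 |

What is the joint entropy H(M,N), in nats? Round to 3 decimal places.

1.273 nats

H(M,N) = −Σ p(x,y)·ln p(x,y) over all 6 cells.
  cell (1,0): −0.01·ln0.01 = 0.0461
  cell (1,1): −0.33·ln0.33 = 0.3659
  cell (1,2): −0.04·ln0.04 = 0.1288
  cell (2,0): −0.02·ln0.02 = 0.0782
  cell (2,1): −0.44·ln0.44 = 0.3612
  cell (2,2): −0.16·ln0.16 = 0.2932
Sum = 1.273 nats.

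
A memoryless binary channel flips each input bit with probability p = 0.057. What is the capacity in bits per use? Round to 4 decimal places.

Binary symmetric channel: C = 1 − h₂(ε) where h₂ is the binary entropy function.
h₂(0.057) = −0.057·log₂0.057 − 0.943·log₂0.943 = 0.3154.
C = 1 − 0.3154 = 0.6846 bits per channel use.

0.6846 bits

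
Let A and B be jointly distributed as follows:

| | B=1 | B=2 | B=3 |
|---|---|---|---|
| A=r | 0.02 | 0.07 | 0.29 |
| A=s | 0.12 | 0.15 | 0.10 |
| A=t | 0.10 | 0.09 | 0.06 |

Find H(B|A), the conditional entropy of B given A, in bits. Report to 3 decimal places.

1.336 bits

Chain rule: H(B|A) = H(A,B) − H(A).
Marginals: p(A) = (0.3800, 0.3700, 0.2500), p(B) = (0.2400, 0.3100, 0.4500).
H(A,B) = 2.8975 bits; H(A) = 1.5612 bits.
H(B|A) = 2.8975 − 1.5612 = 1.336 bits.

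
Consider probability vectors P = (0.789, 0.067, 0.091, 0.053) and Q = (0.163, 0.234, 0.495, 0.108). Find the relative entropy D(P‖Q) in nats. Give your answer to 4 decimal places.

0.9686 nats

D(P‖Q) = Σ p·ln(p/q).
  0.789·ln(0.789/0.163) = 1.24427
  0.067·ln(0.067/0.234) = -0.08379
  0.091·ln(0.091/0.495) = -0.15413
  0.053·ln(0.053/0.108) = -0.03773
D(P‖Q) = 0.9686 nats.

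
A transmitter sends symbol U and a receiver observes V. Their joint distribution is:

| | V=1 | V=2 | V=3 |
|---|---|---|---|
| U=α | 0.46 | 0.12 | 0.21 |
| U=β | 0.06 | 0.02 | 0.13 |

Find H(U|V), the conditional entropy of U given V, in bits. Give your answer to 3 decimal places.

0.677 bits

Chain rule: H(U|V) = H(U,V) − H(V).
Marginals: p(U) = (0.7900, 0.2100), p(V) = (0.5200, 0.1400, 0.3400).
H(U,V) = 2.0943 bits; H(V) = 1.4169 bits.
H(U|V) = 2.0943 − 1.4169 = 0.677 bits.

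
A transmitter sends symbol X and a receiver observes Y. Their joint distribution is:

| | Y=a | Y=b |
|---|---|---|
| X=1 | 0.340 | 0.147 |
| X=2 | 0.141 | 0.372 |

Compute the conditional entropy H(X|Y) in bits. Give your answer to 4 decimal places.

0.8660 bits

Marginals: p(X) = (0.4870, 0.5130), p(Y) = (0.4810, 0.5190).
H(X|Y) = Σ p(Y) · H(X|Y=·).
  Y=a: p=0.4810, H(X|Y=a) = 0.8727
  Y=b: p=0.5190, H(X|Y=b) = 0.8598
Weighted sum = 0.8660 bits.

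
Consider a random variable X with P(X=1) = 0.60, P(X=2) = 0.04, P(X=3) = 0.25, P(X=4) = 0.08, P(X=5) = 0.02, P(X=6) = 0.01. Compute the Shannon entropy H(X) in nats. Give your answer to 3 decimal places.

H(X) = −Σ p·ln p.
  −(0.60)·ln(0.60) = 0.3065
  −(0.04)·ln(0.04) = 0.1288
  −(0.25)·ln(0.25) = 0.3466
  −(0.08)·ln(0.08) = 0.2021
  −(0.02)·ln(0.02) = 0.0782
  −(0.01)·ln(0.01) = 0.0461
Sum: 0.3065 + 0.1288 + 0.3466 + 0.2021 + 0.0782 + 0.0461 = 1.108 nats.

1.108 nats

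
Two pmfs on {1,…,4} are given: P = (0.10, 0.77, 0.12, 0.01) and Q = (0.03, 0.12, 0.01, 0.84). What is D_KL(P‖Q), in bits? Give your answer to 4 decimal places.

D(P‖Q) = Σ p·log₂(p/q).
  0.10·log₂(0.10/0.03) = 0.17370
  0.77·log₂(0.77/0.12) = 2.06500
  0.12·log₂(0.12/0.01) = 0.43020
  0.01·log₂(0.01/0.84) = -0.06392
D(P‖Q) = 2.6050 bits.

2.6050 bits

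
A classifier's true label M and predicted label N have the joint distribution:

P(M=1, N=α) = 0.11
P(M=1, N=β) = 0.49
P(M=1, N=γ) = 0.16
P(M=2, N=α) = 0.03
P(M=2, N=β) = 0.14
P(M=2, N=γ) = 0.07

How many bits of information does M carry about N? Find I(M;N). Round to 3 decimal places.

0.005 bits

Marginals: p(M) = (0.7600, 0.2400), p(N) = (0.1400, 0.6300, 0.2300).
I(M;N) = H(M) + H(N) − H(M,N).
H(M) = 0.7950, H(N) = 1.3047, H(M,N) = 2.0950.
I(M;N) = 0.7950 + 1.3047 − 2.0950 = 0.005 bits.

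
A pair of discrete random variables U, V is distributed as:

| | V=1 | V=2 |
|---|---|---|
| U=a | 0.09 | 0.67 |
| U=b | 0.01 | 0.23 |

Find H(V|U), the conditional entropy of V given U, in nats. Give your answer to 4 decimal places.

0.3180 nats

Chain rule: H(V|U) = H(U,V) − H(U).
Marginals: p(U) = (0.7600, 0.2400), p(V) = (0.1000, 0.9000).
H(U,V) = 0.8691 nats; H(U) = 0.5511 nats.
H(V|U) = 0.8691 − 0.5511 = 0.3180 nats.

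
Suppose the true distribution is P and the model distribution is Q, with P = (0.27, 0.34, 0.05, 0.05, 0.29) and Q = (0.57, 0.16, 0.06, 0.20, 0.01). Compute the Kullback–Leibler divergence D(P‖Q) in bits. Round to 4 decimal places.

1.3743 bits

D(P‖Q) = Σ p·log₂(p/q).
  0.27·log₂(0.27/0.57) = -0.29106
  0.34·log₂(0.34/0.16) = 0.36974
  0.05·log₂(0.05/0.06) = -0.01315
  0.05·log₂(0.05/0.20) = -0.10000
  0.29·log₂(0.29/0.01) = 1.40881
D(P‖Q) = 1.3743 bits.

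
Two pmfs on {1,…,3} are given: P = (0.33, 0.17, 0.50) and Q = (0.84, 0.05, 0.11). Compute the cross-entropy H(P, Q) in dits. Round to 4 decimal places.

0.7255 dits

H(P,Q) = −Σ p·log₁₀ q.
  −0.33·log₁₀(0.84) = 0.02499
  −0.17·log₁₀(0.05) = 0.22118
  −0.50·log₁₀(0.11) = 0.47930
H(P,Q) = 0.7255 dits.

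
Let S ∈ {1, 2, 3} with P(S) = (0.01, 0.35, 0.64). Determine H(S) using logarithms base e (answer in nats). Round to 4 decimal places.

H(S) = −Σ p·ln p.
  −(0.01)·ln(0.01) = 0.04605
  −(0.35)·ln(0.35) = 0.36744
  −(0.64)·ln(0.64) = 0.28562
Sum: 0.04605 + 0.36744 + 0.28562 = 0.6991 nats.

0.6991 nats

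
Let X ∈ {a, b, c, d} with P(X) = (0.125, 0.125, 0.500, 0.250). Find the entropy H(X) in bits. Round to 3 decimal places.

H(X) = −Σ p·log₂ p.
  −(0.125)·log₂(0.125) = 0.3750
  −(0.125)·log₂(0.125) = 0.3750
  −(0.500)·log₂(0.500) = 0.5000
  −(0.250)·log₂(0.250) = 0.5000
Sum: 0.3750 + 0.3750 + 0.5000 + 0.5000 = 1.750 bits.

1.750 bits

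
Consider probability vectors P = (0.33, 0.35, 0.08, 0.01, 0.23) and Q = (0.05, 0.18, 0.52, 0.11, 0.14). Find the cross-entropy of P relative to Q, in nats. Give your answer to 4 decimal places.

H(P,Q) = −Σ p·ln q.
  −0.33·ln(0.05) = 0.98859
  −0.35·ln(0.18) = 0.60018
  −0.08·ln(0.52) = 0.05231
  −0.01·ln(0.11) = 0.02207
  −0.23·ln(0.14) = 0.45221
H(P,Q) = 2.1154 nats.

2.1154 nats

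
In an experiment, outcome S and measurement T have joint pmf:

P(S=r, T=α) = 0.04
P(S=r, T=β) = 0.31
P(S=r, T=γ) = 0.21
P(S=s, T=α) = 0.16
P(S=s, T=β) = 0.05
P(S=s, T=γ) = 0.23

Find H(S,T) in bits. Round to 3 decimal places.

H(S,T) = −Σ p(x,y)·log₂ p(x,y) over all 6 cells.
  cell (r,α): −0.04·log₂0.04 = 0.1858
  cell (r,β): −0.31·log₂0.31 = 0.5238
  cell (r,γ): −0.21·log₂0.21 = 0.4728
  cell (s,α): −0.16·log₂0.16 = 0.4230
  cell (s,β): −0.05·log₂0.05 = 0.2161
  cell (s,γ): −0.23·log₂0.23 = 0.4877
Sum = 2.309 bits.

2.309 bits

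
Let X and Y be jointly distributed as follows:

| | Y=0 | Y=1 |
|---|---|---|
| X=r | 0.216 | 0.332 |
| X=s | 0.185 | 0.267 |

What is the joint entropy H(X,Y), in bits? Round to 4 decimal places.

1.9647 bits

H(X,Y) = −Σ p(x,y)·log₂ p(x,y) over all 4 cells.
  cell (r,0): −0.216·log₂0.216 = 0.47755
  cell (r,1): −0.332·log₂0.332 = 0.52813
  cell (s,0): −0.185·log₂0.185 = 0.45036
  cell (s,1): −0.267·log₂0.267 = 0.50866
Sum = 1.9647 bits.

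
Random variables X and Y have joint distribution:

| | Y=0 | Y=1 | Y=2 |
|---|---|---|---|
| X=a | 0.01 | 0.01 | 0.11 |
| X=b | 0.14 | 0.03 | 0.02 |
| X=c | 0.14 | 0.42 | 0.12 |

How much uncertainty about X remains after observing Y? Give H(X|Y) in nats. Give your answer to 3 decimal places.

0.625 nats

Marginals: p(X) = (0.1300, 0.1900, 0.6800), p(Y) = (0.2900, 0.4600, 0.2500).
H(X|Y) = Σ p(Y) · H(X|Y=·).
  Y=0: p=0.2900, H(X|Y=0) = 0.8192
  Y=1: p=0.4600, H(X|Y=1) = 0.3443
  Y=2: p=0.2500, H(X|Y=2) = 0.9156
Weighted sum = 0.625 nats.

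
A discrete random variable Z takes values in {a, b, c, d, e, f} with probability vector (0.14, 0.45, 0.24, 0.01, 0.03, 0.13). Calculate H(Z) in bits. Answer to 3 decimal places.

H(Z) = −Σ p·log₂ p.
  −(0.14)·log₂(0.14) = 0.3971
  −(0.45)·log₂(0.45) = 0.5184
  −(0.24)·log₂(0.24) = 0.4941
  −(0.01)·log₂(0.01) = 0.0664
  −(0.03)·log₂(0.03) = 0.1518
  −(0.13)·log₂(0.13) = 0.3826
Sum: 0.3971 + 0.5184 + 0.4941 + 0.0664 + 0.1518 + 0.3826 = 2.010 bits.

2.010 bits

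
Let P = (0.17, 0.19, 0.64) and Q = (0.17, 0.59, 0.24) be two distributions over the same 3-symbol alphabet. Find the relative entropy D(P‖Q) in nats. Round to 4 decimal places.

0.4124 nats

D(P‖Q) = Σ p·ln(p/q).
  0.17·ln(0.17/0.17) = 0.00000
  0.19·ln(0.19/0.59) = -0.21529
  0.64·ln(0.64/0.24) = 0.62773
D(P‖Q) = 0.4124 nats.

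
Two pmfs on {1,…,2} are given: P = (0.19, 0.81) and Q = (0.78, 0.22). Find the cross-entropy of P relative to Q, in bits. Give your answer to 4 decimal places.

H(P,Q) = −Σ p·log₂ q.
  −0.19·log₂(0.78) = 0.06811
  −0.81·log₂(0.22) = 1.76938
H(P,Q) = 1.8375 bits.

1.8375 bits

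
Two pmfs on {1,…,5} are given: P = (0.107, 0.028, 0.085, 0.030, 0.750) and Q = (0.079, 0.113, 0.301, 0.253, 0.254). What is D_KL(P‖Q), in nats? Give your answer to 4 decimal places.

0.6340 nats

D(P‖Q) = Σ p·ln(p/q).
  0.107·ln(0.107/0.079) = 0.03246
  0.028·ln(0.028/0.113) = -0.03907
  0.085·ln(0.085/0.301) = -0.10748
  0.030·ln(0.030/0.253) = -0.06397
  0.750·ln(0.750/0.254) = 0.81205
D(P‖Q) = 0.6340 nats.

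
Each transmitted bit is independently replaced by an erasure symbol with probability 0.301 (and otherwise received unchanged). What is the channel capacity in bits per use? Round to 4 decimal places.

Binary erasure channel: capacity C = 1 − ε.
C = 1 − 0.301 = 0.6990 bits per channel use.

0.6990 bits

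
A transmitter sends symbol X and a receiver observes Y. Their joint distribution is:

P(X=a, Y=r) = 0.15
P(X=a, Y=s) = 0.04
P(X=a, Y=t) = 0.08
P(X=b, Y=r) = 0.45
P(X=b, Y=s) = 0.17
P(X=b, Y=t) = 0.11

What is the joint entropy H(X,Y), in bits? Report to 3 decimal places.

2.191 bits

H(X,Y) = −Σ p(x,y)·log₂ p(x,y) over all 6 cells.
  cell (a,r): −0.15·log₂0.15 = 0.4105
  cell (a,s): −0.04·log₂0.04 = 0.1858
  cell (a,t): −0.08·log₂0.08 = 0.2915
  cell (b,r): −0.45·log₂0.45 = 0.5184
  cell (b,s): −0.17·log₂0.17 = 0.4346
  cell (b,t): −0.11·log₂0.11 = 0.3503
Sum = 2.191 bits.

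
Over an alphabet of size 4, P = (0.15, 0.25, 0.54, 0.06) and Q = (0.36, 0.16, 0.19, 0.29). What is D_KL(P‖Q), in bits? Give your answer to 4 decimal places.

D(P‖Q) = Σ p·log₂(p/q).
  0.15·log₂(0.15/0.36) = -0.18946
  0.25·log₂(0.25/0.16) = 0.16096
  0.54·log₂(0.54/0.19) = 0.81376
  0.06·log₂(0.06/0.29) = -0.13638
D(P‖Q) = 0.6489 bits.

0.6489 bits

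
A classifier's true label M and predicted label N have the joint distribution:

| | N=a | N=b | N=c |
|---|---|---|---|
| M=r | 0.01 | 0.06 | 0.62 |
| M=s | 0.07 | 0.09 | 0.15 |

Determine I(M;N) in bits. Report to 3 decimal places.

Marginals: p(M) = (0.6900, 0.3100), p(N) = (0.0800, 0.1500, 0.7700).
I(M;N) = Σ p(x,y)·log₂[p(x,y)/(p(x)p(y))].
  (r,a): 0.01·log₂(0.1812) = -0.0246
  (r,b): 0.06·log₂(0.5797) = -0.0472
  (r,c): 0.62·log₂(1.1669) = 0.1381
  (s,a): 0.07·log₂(2.8226) = 0.1048
  (s,b): 0.09·log₂(1.9355) = 0.0857
  (s,c): 0.15·log₂(0.6284) = -0.1005
Sum = 0.156 bits.

0.156 bits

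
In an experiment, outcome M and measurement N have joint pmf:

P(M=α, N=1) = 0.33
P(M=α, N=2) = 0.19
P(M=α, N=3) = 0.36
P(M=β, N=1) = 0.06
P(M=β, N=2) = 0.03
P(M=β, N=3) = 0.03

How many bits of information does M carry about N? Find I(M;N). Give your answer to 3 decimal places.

Marginals: p(M) = (0.8800, 0.1200), p(N) = (0.3900, 0.2200, 0.3900).
I(M;N) = H(M) + H(N) − H(M,N).
H(M) = 0.5294, H(N) = 1.5402, H(M,N) = 2.0607.
I(M;N) = 0.5294 + 1.5402 − 2.0607 = 0.009 bits.

0.009 bits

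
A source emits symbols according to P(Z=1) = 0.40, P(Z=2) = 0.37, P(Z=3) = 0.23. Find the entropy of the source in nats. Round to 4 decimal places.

H(Z) = −Σ p·ln p.
  −(0.40)·ln(0.40) = 0.36652
  −(0.37)·ln(0.37) = 0.36787
  −(0.23)·ln(0.23) = 0.33803
Sum: 0.36652 + 0.36787 + 0.33803 = 1.0724 nats.

1.0724 nats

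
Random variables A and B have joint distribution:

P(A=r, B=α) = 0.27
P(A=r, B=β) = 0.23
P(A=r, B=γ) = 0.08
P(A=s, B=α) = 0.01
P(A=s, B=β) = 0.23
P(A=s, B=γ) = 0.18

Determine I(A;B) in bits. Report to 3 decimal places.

Marginals: p(A) = (0.5800, 0.4200), p(B) = (0.2800, 0.4600, 0.2600).
I(A;B) = Σ p(x,y)·log₂[p(x,y)/(p(x)p(y))].
  (r,α): 0.27·log₂(1.6626) = 0.1980
  (r,β): 0.23·log₂(0.8621) = -0.0492
  (r,γ): 0.08·log₂(0.5305) = -0.0732
  (s,α): 0.01·log₂(0.0850) = -0.0356
  (s,β): 0.23·log₂(1.1905) = 0.0579
  (s,γ): 0.18·log₂(1.6484) = 0.1298
Sum = 0.228 bits.

0.228 bits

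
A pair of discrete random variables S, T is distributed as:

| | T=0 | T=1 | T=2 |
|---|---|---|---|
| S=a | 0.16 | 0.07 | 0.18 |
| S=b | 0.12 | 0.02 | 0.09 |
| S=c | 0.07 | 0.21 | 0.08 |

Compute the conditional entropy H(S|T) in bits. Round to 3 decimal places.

Chain rule: H(S|T) = H(S,T) − H(T).
Marginals: p(S) = (0.4100, 0.2300, 0.3600), p(T) = (0.3500, 0.3000, 0.3500).
H(S,T) = 2.9624 bits; H(T) = 1.5813 bits.
H(S|T) = 2.9624 − 1.5813 = 1.381 bits.

1.381 bits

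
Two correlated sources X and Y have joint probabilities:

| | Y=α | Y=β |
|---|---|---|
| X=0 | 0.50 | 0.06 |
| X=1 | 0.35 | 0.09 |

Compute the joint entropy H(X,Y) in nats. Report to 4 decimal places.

H(X,Y) = −Σ p(x,y)·ln p(x,y) over all 4 cells.
  cell (0,α): −0.50·ln0.50 = 0.34657
  cell (0,β): −0.06·ln0.06 = 0.16880
  cell (1,α): −0.35·ln0.35 = 0.36744
  cell (1,β): −0.09·ln0.09 = 0.21672
Sum = 1.0995 nats.

1.0995 nats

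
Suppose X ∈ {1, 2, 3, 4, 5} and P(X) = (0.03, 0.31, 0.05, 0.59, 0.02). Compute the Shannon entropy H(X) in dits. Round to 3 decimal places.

0.438 dits

H(X) = −Σ p·log₁₀ p.
  −(0.03)·log₁₀(0.03) = 0.0457
  −(0.31)·log₁₀(0.31) = 0.1577
  −(0.05)·log₁₀(0.05) = 0.0651
  −(0.59)·log₁₀(0.59) = 0.1352
  −(0.02)·log₁₀(0.02) = 0.0340
Sum: 0.0457 + 0.1577 + 0.0651 + 0.1352 + 0.0340 = 0.438 dits.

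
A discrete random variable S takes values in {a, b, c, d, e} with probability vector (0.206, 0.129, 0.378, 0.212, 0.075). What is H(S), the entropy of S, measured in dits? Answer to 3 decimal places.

H(S) = −Σ p·log₁₀ p.
  −(0.206)·log₁₀(0.206) = 0.1413
  −(0.129)·log₁₀(0.129) = 0.1147
  −(0.378)·log₁₀(0.378) = 0.1597
  −(0.212)·log₁₀(0.212) = 0.1428
  −(0.075)·log₁₀(0.075) = 0.0844
Sum: 0.1413 + 0.1147 + 0.1597 + 0.1428 + 0.0844 = 0.643 dits.

0.643 dits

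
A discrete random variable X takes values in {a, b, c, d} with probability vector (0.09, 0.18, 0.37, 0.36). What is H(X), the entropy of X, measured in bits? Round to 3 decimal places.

1.819 bits

H(X) = −Σ p·log₂ p.
  −(0.09)·log₂(0.09) = 0.3127
  −(0.18)·log₂(0.18) = 0.4453
  −(0.37)·log₂(0.37) = 0.5307
  −(0.36)·log₂(0.36) = 0.5306
Sum: 0.3127 + 0.4453 + 0.5307 + 0.5306 = 1.819 bits.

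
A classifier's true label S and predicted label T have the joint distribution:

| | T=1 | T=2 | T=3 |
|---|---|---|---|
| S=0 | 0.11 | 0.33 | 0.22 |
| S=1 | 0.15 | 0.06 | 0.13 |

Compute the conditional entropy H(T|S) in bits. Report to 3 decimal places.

1.471 bits

Marginals: p(S) = (0.6600, 0.3400), p(T) = (0.2600, 0.3900, 0.3500).
H(T|S) = Σ p(S) · H(T|S=·).
  S=0: p=0.6600, H(T|S=0) = 1.4591
  S=1: p=0.3400, H(T|S=1) = 1.4928
Weighted sum = 1.471 bits.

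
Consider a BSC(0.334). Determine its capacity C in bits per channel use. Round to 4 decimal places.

0.0810 bits

Binary symmetric channel: C = 1 − h₂(ε) where h₂ is the binary entropy function.
h₂(0.334) = −0.334·log₂0.334 − 0.666·log₂0.666 = 0.9190.
C = 1 − 0.9190 = 0.0810 bits per channel use.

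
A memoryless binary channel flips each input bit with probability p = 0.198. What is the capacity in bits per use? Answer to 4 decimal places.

Binary symmetric channel: C = 1 − h₂(ε) where h₂ is the binary entropy function.
h₂(0.198) = −0.198·log₂0.198 − 0.802·log₂0.802 = 0.7179.
C = 1 − 0.7179 = 0.2821 bits per channel use.

0.2821 bits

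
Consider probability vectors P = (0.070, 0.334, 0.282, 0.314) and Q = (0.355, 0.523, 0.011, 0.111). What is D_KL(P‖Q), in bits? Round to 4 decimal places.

D(P‖Q) = Σ p·log₂(p/q).
  0.070·log₂(0.070/0.355) = -0.16397
  0.334·log₂(0.334/0.523) = -0.21609
  0.282·log₂(0.282/0.011) = 1.31979
  0.314·log₂(0.314/0.111) = 0.47106
D(P‖Q) = 1.4108 bits.

1.4108 bits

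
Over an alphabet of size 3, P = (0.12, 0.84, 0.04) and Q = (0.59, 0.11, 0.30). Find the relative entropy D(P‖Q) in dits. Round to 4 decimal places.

D(P‖Q) = Σ p·log₁₀(p/q).
  0.12·log₁₀(0.12/0.59) = -0.08300
  0.84·log₁₀(0.84/0.11) = 0.74162
  0.04·log₁₀(0.04/0.30) = -0.03500
D(P‖Q) = 0.6236 dits.

0.6236 dits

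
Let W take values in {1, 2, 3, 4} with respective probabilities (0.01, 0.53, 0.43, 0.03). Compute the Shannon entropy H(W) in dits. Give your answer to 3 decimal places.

H(W) = −Σ p·log₁₀ p.
  −(0.01)·log₁₀(0.01) = 0.0200
  −(0.53)·log₁₀(0.53) = 0.1461
  −(0.43)·log₁₀(0.43) = 0.1576
  −(0.03)·log₁₀(0.03) = 0.0457
Sum: 0.0200 + 0.1461 + 0.1576 + 0.0457 = 0.369 dits.

0.369 dits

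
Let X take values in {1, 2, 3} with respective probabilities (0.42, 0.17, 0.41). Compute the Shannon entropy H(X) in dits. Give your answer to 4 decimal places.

H(X) = −Σ p·log₁₀ p.
  −(0.42)·log₁₀(0.42) = 0.15824
  −(0.17)·log₁₀(0.17) = 0.13082
  −(0.41)·log₁₀(0.41) = 0.15876
Sum: 0.15824 + 0.13082 + 0.15876 = 0.4478 dits.

0.4478 dits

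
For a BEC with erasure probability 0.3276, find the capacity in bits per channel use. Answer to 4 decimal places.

0.6724 bits

Binary erasure channel: capacity C = 1 − ε.
C = 1 − 0.3276 = 0.6724 bits per channel use.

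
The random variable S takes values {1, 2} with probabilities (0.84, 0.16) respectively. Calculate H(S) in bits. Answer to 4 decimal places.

H(S) = −Σ p·log₂ p.
  −(0.84)·log₂(0.84) = 0.21129
  −(0.16)·log₂(0.16) = 0.42302
Sum: 0.21129 + 0.42302 = 0.6343 bits.

0.6343 bits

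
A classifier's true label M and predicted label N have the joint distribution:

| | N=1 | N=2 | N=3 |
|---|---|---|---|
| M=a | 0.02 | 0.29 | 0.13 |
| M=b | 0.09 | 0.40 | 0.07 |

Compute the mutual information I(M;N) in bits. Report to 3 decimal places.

Marginals: p(M) = (0.4400, 0.5600), p(N) = (0.1100, 0.6900, 0.2000).
I(M;N) = Σ p(x,y)·log₂[p(x,y)/(p(x)p(y))].
  (a,1): 0.02·log₂(0.4132) = -0.0255
  (a,2): 0.29·log₂(0.9552) = -0.0192
  (a,3): 0.13·log₂(1.4773) = 0.0732
  (b,1): 0.09·log₂(1.4610) = 0.0492
  (b,2): 0.40·log₂(1.0352) = 0.0200
  (b,3): 0.07·log₂(0.6250) = -0.0475
Sum = 0.050 bits.

0.050 bits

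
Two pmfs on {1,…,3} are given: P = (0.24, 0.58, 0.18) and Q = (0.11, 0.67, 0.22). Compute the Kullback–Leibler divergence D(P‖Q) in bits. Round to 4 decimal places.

0.0973 bits

D(P‖Q) = Σ p·log₂(p/q).
  0.24·log₂(0.24/0.11) = 0.27013
  0.58·log₂(0.58/0.67) = -0.12070
  0.18·log₂(0.18/0.22) = -0.05211
D(P‖Q) = 0.0973 bits.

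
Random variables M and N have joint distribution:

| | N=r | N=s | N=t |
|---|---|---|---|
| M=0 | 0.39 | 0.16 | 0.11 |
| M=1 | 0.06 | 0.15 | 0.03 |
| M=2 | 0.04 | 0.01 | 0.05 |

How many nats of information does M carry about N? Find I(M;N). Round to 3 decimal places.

0.090 nats

Marginals: p(M) = (0.6600, 0.2400, 0.1000), p(N) = (0.4900, 0.3200, 0.1900).
I(M;N) = H(M) + H(N) − H(M,N).
H(M) = 0.8470, H(N) = 1.0297, H(M,N) = 1.7864.
I(M;N) = 0.8470 + 1.0297 − 1.7864 = 0.090 nats.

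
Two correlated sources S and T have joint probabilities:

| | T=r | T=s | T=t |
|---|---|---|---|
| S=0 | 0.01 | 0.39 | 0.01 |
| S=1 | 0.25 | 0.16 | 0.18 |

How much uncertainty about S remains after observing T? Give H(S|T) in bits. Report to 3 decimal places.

Chain rule: H(S|T) = H(S,T) − H(T).
Marginals: p(S) = (0.4100, 0.5900), p(T) = (0.2600, 0.5500, 0.1900).
H(S,T) = 2.0310 bits; H(T) = 1.4349 bits.
H(S|T) = 2.0310 − 1.4349 = 0.596 bits.

0.596 bits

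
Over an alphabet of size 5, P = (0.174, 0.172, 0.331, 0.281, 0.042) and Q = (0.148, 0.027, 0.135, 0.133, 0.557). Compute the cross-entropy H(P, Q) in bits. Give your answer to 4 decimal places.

3.1854 bits

H(P,Q) = −Σ p·log₂ q.
  −0.174·log₂(0.148) = 0.47960
  −0.172·log₂(0.027) = 0.89627
  −0.331·log₂(0.135) = 0.95625
  −0.281·log₂(0.133) = 0.81785
  −0.042·log₂(0.557) = 0.03546
H(P,Q) = 3.1854 bits.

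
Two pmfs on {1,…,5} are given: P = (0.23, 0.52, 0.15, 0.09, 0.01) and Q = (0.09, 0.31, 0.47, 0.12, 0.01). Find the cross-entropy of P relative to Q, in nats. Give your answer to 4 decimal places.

H(P,Q) = −Σ p·ln q.
  −0.23·ln(0.09) = 0.55383
  −0.52·ln(0.31) = 0.60902
  −0.15·ln(0.47) = 0.11325
  −0.09·ln(0.12) = 0.19082
  −0.01·ln(0.01) = 0.04605
H(P,Q) = 1.5130 nats.

1.5130 nats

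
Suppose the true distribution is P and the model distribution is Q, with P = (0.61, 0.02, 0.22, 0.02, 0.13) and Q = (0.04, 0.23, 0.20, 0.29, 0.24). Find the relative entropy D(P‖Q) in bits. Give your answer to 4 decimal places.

2.1654 bits

D(P‖Q) = Σ p·log₂(p/q).
  0.61·log₂(0.61/0.04) = 2.39775
  0.02·log₂(0.02/0.23) = -0.07047
  0.22·log₂(0.22/0.20) = 0.03025
  0.02·log₂(0.02/0.29) = -0.07716
  0.13·log₂(0.13/0.24) = -0.11499
D(P‖Q) = 2.1654 bits.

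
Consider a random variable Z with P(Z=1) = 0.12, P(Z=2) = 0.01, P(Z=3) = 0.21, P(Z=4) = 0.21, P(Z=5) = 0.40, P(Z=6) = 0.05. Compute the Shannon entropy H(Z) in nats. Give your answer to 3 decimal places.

1.472 nats

H(Z) = −Σ p·ln p.
  −(0.12)·ln(0.12) = 0.2544
  −(0.01)·ln(0.01) = 0.0461
  −(0.21)·ln(0.21) = 0.3277
  −(0.21)·ln(0.21) = 0.3277
  −(0.40)·ln(0.40) = 0.3665
  −(0.05)·ln(0.05) = 0.1498
Sum: 0.2544 + 0.0461 + 0.3277 + 0.3277 + 0.3665 + 0.1498 = 1.472 nats.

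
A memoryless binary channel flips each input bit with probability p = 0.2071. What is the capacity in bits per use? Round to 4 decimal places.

0.2641 bits

Binary symmetric channel: C = 1 − h₂(ε) where h₂ is the binary entropy function.
h₂(0.2071) = −0.2071·log₂0.2071 − 0.7929·log₂0.7929 = 0.7359.
C = 1 − 0.7359 = 0.2641 bits per channel use.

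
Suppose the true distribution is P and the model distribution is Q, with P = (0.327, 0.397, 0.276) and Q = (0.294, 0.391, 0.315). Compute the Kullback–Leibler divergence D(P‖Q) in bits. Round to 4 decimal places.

0.0063 bits

D(P‖Q) = Σ p·log₂(p/q).
  0.327·log₂(0.327/0.294) = 0.05019
  0.397·log₂(0.397/0.391) = 0.00872
  0.276·log₂(0.276/0.315) = -0.05263
D(P‖Q) = 0.0063 bits.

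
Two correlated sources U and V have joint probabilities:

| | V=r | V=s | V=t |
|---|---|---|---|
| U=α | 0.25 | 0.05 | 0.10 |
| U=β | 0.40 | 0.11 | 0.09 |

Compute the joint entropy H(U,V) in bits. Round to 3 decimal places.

2.240 bits

H(U,V) = −Σ p(x,y)·log₂ p(x,y) over all 6 cells.
  cell (α,r): −0.25·log₂0.25 = 0.5000
  cell (α,s): −0.05·log₂0.05 = 0.2161
  cell (α,t): −0.10·log₂0.10 = 0.3322
  cell (β,r): −0.40·log₂0.40 = 0.5288
  cell (β,s): −0.11·log₂0.11 = 0.3503
  cell (β,t): −0.09·log₂0.09 = 0.3127
Sum = 2.240 bits.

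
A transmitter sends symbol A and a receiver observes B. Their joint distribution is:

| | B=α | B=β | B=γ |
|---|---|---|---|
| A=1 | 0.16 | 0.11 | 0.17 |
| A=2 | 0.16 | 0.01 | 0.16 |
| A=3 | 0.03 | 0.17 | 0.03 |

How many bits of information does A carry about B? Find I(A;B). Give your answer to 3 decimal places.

0.257 bits

Marginals: p(A) = (0.4400, 0.3300, 0.2300), p(B) = (0.3500, 0.2900, 0.3600).
I(A;B) = H(A) + H(B) − H(A,B).
H(A) = 1.5366, H(B) = 1.5786, H(A,B) = 2.8585.
I(A;B) = 1.5366 + 1.5786 − 2.8585 = 0.257 bits.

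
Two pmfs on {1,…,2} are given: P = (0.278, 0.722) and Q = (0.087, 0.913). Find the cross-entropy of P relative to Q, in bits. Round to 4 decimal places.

H(P,Q) = −Σ p·log₂ q.
  −0.278·log₂(0.087) = 0.97935
  −0.722·log₂(0.913) = 0.09481
H(P,Q) = 1.0742 bits.

1.0742 bits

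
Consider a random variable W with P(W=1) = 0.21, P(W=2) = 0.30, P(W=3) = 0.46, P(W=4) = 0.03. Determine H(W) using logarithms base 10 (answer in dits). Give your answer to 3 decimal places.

H(W) = −Σ p·log₁₀ p.
  −(0.21)·log₁₀(0.21) = 0.1423
  −(0.30)·log₁₀(0.30) = 0.1569
  −(0.46)·log₁₀(0.46) = 0.1551
  −(0.03)·log₁₀(0.03) = 0.0457
Sum: 0.1423 + 0.1569 + 0.1551 + 0.0457 = 0.500 dits.

0.500 dits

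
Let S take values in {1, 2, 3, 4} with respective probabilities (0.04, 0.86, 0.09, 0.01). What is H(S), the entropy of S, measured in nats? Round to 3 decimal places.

0.521 nats

H(S) = −Σ p·ln p.
  −(0.04)·ln(0.04) = 0.1288
  −(0.86)·ln(0.86) = 0.1297
  −(0.09)·ln(0.09) = 0.2167
  −(0.01)·ln(0.01) = 0.0461
Sum: 0.1288 + 0.1297 + 0.2167 + 0.0461 = 0.521 nats.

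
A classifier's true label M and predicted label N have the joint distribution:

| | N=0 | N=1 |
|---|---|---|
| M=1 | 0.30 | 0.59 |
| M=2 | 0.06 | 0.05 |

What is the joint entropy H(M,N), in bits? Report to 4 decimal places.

H(M,N) = −Σ p(x,y)·log₂ p(x,y) over all 4 cells.
  cell (1,0): −0.30·log₂0.30 = 0.52109
  cell (1,1): −0.59·log₂0.59 = 0.44912
  cell (2,0): −0.06·log₂0.06 = 0.24353
  cell (2,1): −0.05·log₂0.05 = 0.21610
Sum = 1.4298 bits.

1.4298 bits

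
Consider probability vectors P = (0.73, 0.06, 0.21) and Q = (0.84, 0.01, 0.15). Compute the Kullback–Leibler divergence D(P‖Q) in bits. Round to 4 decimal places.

D(P‖Q) = Σ p·log₂(p/q).
  0.73·log₂(0.73/0.84) = -0.14782
  0.06·log₂(0.06/0.01) = 0.15510
  0.21·log₂(0.21/0.15) = 0.10194
D(P‖Q) = 0.1092 bits.

0.1092 bits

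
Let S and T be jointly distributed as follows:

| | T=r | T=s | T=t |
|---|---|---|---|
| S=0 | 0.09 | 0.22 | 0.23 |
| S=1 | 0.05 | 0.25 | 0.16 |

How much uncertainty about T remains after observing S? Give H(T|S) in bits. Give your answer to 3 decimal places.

1.425 bits

Marginals: p(S) = (0.5400, 0.4600), p(T) = (0.1400, 0.4700, 0.3900).
H(T|S) = Σ p(S) · H(T|S=·).
  S=0: p=0.5400, H(T|S=0) = 1.4831
  S=1: p=0.4600, H(T|S=1) = 1.3560
Weighted sum = 1.425 bits.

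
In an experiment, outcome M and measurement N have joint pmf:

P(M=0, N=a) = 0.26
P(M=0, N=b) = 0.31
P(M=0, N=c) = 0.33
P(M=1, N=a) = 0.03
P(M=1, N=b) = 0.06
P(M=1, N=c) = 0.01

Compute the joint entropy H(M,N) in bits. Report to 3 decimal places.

H(M,N) = −Σ p(x,y)·log₂ p(x,y) over all 6 cells.
  cell (0,a): −0.26·log₂0.26 = 0.5053
  cell (0,b): −0.31·log₂0.31 = 0.5238
  cell (0,c): −0.33·log₂0.33 = 0.5278
  cell (1,a): −0.03·log₂0.03 = 0.1518
  cell (1,b): −0.06·log₂0.06 = 0.2435
  cell (1,c): −0.01·log₂0.01 = 0.0664
Sum = 2.019 bits.

2.019 bits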